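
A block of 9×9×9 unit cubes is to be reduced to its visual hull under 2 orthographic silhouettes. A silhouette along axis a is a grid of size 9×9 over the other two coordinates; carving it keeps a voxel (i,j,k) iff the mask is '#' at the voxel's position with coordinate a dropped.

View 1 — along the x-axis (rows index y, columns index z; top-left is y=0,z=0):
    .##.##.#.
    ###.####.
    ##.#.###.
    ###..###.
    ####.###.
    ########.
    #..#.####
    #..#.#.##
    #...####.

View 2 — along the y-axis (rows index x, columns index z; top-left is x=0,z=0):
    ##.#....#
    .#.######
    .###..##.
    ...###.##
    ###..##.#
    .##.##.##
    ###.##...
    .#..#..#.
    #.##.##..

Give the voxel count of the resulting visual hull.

281 voxels

initial block: 9^3 = 729
step 1: project along x, AND mask (55/81) → |grid| = 495
step 2: project along y, AND mask (46/81) → |grid| = 281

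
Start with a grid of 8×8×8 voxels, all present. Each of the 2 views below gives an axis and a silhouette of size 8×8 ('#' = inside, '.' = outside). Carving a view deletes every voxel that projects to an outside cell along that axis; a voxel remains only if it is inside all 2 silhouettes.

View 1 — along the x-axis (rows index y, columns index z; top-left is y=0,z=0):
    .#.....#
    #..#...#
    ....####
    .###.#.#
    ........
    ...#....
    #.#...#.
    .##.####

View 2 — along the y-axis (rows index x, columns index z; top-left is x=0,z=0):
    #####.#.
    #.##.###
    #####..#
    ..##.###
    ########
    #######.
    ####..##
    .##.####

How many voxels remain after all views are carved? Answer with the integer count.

remaining voxels: 151

full grid |V| = 512
[1] x-view keeps 24 columns → grid now 192
[2] y-view keeps 50 columns → grid now 151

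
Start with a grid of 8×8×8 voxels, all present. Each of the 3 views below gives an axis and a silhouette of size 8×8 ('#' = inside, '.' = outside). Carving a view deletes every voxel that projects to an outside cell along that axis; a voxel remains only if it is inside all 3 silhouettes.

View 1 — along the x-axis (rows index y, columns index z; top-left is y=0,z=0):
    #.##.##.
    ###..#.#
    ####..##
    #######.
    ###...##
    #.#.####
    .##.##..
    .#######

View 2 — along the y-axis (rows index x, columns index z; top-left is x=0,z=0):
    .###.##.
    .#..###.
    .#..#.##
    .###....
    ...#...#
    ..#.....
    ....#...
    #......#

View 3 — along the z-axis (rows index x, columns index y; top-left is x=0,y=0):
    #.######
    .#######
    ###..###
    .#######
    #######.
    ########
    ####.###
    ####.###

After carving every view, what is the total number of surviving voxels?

106 voxels

initial block: 8^3 = 512
[1] x-view keeps 45 columns → grid now 360
[2] y-view keeps 22 columns → grid now 123
[3] z-view keeps 56 columns → grid now 106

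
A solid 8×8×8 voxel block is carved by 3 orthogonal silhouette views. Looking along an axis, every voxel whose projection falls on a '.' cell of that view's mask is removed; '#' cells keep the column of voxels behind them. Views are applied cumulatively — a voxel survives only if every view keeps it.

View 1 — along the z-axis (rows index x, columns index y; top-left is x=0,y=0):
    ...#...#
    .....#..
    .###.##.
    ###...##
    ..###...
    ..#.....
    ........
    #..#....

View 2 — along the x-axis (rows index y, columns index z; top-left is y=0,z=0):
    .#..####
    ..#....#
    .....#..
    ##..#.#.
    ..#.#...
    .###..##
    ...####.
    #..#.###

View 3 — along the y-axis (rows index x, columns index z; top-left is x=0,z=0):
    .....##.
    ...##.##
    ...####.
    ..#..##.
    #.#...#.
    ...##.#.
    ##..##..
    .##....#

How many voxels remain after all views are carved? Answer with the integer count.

voxel count = 29

full grid |V| = 512
carve view 1 (along z, XY-mask fill 19/64): 152 voxels remain
carve view 2 (along x, YZ-mask fill 28/64): 64 voxels remain
carve view 3 (along y, XZ-mask fill 26/64): 29 voxels remain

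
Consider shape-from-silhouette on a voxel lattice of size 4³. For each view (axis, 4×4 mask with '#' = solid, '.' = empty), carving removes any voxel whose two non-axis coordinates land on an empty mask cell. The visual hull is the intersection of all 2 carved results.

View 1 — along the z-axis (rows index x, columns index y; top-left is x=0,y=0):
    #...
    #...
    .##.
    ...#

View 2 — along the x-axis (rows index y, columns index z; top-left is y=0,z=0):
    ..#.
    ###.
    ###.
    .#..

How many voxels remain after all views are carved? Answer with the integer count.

full grid |V| = 64
step 1: project along z, AND mask (5/16) → |grid| = 20
step 2: project along x, AND mask (8/16) → |grid| = 9

|visual hull| = 9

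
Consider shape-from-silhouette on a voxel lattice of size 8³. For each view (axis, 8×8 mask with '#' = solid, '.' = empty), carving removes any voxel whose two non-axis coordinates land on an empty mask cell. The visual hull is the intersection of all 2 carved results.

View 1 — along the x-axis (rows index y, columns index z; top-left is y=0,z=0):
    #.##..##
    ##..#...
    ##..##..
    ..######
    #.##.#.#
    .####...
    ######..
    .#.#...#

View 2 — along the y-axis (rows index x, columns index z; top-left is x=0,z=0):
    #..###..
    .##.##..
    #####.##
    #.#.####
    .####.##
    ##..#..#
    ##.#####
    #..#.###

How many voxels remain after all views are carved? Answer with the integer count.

194 voxels

start: 8×8×8 = 512 voxels
[1] x-view keeps 36 columns → grid now 288
[2] y-view keeps 43 columns → grid now 194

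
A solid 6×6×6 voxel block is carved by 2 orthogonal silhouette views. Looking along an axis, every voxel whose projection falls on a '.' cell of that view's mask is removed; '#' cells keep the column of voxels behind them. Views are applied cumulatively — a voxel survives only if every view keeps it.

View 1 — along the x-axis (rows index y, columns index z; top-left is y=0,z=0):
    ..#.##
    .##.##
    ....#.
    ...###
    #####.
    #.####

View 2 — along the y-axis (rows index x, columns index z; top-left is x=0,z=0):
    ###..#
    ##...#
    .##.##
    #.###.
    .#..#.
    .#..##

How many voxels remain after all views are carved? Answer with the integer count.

full grid |V| = 216
step 1: project along x, AND mask (21/36) → |grid| = 126
step 2: project along y, AND mask (20/36) → |grid| = 71

71 voxels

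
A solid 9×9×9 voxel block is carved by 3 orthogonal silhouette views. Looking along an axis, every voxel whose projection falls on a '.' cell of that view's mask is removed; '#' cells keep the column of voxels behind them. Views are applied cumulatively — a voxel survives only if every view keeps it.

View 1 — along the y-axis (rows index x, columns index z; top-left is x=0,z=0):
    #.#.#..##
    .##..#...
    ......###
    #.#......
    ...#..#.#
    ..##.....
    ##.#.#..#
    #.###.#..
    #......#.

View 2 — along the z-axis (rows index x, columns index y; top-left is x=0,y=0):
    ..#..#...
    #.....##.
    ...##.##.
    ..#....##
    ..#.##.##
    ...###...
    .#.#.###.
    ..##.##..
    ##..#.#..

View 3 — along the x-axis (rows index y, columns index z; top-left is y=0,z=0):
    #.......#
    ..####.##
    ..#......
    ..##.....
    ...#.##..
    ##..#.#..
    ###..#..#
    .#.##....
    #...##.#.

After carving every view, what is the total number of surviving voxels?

start: 9×9×9 = 729 voxels
step 1: project along y, AND mask (30/81) → |grid| = 270
step 2: project along z, AND mask (33/81) → |grid| = 111
step 3: project along x, AND mask (30/81) → |grid| = 41

remaining voxels: 41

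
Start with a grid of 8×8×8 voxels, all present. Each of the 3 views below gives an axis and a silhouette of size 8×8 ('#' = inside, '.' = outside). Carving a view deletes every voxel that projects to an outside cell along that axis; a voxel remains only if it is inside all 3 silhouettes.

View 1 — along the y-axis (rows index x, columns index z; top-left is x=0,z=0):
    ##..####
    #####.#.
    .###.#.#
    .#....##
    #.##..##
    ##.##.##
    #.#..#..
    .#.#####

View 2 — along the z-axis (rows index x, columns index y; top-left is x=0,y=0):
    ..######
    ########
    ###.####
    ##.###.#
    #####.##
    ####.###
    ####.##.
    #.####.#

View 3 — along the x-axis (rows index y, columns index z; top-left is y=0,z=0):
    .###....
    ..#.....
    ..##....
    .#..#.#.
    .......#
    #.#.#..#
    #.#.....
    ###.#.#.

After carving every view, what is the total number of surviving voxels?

95 voxels

before carving: 512 voxels (8×8×8)
after view 1 [y-axis, 40 of 64 cells solid] → remaining = 320
after view 2 [z-axis, 53 of 64 cells solid] → remaining = 268
after view 3 [x-axis, 21 of 64 cells solid] → remaining = 95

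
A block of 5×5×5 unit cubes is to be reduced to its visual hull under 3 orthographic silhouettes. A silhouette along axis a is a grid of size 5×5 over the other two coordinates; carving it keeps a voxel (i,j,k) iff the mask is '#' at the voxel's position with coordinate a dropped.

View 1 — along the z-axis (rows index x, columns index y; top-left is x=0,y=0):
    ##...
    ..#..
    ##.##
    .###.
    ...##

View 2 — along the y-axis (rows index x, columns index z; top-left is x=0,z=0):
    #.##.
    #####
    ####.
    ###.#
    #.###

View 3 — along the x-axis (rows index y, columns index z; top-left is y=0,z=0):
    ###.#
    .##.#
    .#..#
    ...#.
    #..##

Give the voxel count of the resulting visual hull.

|visual hull| = 22

initial block: 5^3 = 125
V1 z: intersect with XY mask (12 set) -- 60 left
V2 y: intersect with XZ mask (20 set) -- 47 left
V3 x: intersect with YZ mask (13 set) -- 22 left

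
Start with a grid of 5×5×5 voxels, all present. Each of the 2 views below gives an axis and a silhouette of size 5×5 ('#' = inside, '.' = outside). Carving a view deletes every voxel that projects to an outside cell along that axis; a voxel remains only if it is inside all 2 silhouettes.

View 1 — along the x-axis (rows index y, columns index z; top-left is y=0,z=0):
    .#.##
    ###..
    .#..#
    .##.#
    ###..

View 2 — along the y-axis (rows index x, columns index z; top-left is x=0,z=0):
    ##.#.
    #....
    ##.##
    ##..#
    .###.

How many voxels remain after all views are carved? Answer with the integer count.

|visual hull| = 40

before carving: 125 voxels (5×5×5)
carve view 1 (along x, YZ-mask fill 14/25): 70 voxels remain
carve view 2 (along y, XZ-mask fill 14/25): 40 voxels remain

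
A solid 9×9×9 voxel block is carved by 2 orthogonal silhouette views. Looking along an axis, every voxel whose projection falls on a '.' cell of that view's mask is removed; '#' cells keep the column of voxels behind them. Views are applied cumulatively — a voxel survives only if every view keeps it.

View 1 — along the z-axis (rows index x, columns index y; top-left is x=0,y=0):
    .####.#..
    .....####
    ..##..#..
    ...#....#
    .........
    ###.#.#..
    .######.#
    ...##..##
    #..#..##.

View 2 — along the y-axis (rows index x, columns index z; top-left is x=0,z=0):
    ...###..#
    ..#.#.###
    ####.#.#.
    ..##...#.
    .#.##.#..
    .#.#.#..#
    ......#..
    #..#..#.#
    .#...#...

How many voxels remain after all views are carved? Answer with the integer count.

full grid |V| = 729
carve view 1 (along z, XY-mask fill 34/81): 306 voxels remain
carve view 2 (along y, XZ-mask fill 33/81): 115 voxels remain

115 voxels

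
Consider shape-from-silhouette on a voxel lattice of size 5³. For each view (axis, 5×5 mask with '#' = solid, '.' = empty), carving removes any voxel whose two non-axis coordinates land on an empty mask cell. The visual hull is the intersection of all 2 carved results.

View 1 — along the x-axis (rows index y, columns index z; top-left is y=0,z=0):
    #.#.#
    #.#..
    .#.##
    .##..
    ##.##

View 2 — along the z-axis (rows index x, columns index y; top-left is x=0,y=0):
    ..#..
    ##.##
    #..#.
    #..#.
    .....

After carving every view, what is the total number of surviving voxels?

full grid |V| = 125
after view 1 [x-axis, 14 of 25 cells solid] → remaining = 70
after view 2 [z-axis, 9 of 25 cells solid] → remaining = 24

voxel count = 24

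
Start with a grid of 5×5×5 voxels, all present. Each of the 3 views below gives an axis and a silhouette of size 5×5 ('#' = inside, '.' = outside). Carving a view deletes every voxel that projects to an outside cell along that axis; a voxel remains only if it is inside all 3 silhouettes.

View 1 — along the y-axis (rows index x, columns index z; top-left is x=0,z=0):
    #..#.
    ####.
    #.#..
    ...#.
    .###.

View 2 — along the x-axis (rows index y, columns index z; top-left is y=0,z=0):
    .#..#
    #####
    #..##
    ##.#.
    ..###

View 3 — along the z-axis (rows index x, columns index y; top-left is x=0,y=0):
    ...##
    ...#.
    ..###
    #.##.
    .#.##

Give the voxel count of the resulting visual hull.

before carving: 125 voxels (5×5×5)
  1. axis=1 (XZ plane), |mask|=12  ⇒  voxels=60
  2. axis=0 (YZ plane), |mask|=16  ⇒  voxels=37
  3. axis=2 (XY plane), |mask|=12  ⇒  voxels=18

voxel count = 18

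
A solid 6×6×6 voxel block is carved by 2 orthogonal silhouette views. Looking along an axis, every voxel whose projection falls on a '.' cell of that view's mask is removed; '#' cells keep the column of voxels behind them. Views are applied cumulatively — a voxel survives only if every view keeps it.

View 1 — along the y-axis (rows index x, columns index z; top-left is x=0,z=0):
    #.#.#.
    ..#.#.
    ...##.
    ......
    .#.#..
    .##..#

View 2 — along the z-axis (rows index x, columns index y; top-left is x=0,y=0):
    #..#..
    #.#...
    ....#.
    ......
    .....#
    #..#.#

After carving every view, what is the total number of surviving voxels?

before carving: 216 voxels (6×6×6)
  1. axis=1 (XZ plane), |mask|=12  ⇒  voxels=72
  2. axis=2 (XY plane), |mask|=9  ⇒  voxels=23

23 voxels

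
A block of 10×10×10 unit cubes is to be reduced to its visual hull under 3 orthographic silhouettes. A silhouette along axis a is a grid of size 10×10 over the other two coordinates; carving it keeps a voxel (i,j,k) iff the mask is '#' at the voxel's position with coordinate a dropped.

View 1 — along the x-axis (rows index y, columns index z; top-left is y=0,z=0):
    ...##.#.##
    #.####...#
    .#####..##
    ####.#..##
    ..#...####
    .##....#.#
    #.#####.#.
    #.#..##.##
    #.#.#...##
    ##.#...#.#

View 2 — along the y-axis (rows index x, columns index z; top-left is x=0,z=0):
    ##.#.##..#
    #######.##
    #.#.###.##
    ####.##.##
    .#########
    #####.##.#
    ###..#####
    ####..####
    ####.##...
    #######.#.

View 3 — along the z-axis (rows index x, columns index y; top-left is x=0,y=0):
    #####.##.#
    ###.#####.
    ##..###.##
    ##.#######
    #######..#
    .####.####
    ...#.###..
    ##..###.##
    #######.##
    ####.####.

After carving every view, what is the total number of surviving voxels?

remaining voxels: 343

full grid |V| = 1000
carve view 1 (along x, YZ-mask fill 57/100): 570 voxels remain
carve view 2 (along y, XZ-mask fill 77/100): 448 voxels remain
carve view 3 (along z, XY-mask fill 76/100): 343 voxels remain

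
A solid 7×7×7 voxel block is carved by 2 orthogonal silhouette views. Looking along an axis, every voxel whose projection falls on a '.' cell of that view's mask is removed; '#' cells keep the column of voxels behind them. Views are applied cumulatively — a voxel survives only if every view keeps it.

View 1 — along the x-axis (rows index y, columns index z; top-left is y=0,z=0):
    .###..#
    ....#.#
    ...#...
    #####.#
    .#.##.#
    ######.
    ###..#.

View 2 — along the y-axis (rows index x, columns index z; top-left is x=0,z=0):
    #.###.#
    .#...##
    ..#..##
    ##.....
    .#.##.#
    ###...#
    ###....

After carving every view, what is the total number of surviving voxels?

full grid |V| = 343
[1] x-view keeps 27 columns → grid now 189
[2] y-view keeps 24 columns → grid now 95

|visual hull| = 95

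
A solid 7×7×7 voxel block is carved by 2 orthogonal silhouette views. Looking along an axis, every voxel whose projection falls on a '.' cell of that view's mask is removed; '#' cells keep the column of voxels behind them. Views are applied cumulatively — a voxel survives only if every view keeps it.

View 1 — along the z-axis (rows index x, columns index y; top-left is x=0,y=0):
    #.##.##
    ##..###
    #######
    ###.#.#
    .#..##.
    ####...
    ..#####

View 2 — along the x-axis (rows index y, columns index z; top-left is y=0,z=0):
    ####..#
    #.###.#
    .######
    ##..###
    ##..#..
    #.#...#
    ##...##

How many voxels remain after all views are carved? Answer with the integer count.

150 voxels

before carving: 343 voxels (7×7×7)
after view 1 [z-axis, 34 of 49 cells solid] → remaining = 238
after view 2 [x-axis, 31 of 49 cells solid] → remaining = 150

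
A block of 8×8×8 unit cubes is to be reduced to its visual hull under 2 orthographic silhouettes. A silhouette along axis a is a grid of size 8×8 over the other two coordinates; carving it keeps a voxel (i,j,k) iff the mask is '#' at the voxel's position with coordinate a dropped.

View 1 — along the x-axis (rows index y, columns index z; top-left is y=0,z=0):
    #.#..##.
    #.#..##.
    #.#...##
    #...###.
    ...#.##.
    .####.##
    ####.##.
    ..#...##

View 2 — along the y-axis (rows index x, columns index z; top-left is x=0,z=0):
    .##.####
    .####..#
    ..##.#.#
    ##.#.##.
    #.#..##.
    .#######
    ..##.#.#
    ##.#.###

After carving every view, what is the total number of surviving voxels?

voxel count = 178

full grid |V| = 512
step 1: project along x, AND mask (34/64) → |grid| = 272
step 2: project along y, AND mask (41/64) → |grid| = 178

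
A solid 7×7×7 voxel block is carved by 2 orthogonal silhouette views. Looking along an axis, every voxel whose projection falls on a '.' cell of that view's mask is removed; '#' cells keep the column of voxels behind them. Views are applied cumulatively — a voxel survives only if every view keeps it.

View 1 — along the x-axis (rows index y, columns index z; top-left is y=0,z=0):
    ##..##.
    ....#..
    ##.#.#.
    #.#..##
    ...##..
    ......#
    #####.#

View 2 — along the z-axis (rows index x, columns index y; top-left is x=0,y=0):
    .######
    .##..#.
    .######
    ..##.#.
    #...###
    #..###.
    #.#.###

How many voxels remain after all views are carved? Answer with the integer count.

start: 7×7×7 = 343 voxels
carve view 1 (along x, YZ-mask fill 22/49): 154 voxels remain
carve view 2 (along z, XY-mask fill 31/49): 92 voxels remain

voxel count = 92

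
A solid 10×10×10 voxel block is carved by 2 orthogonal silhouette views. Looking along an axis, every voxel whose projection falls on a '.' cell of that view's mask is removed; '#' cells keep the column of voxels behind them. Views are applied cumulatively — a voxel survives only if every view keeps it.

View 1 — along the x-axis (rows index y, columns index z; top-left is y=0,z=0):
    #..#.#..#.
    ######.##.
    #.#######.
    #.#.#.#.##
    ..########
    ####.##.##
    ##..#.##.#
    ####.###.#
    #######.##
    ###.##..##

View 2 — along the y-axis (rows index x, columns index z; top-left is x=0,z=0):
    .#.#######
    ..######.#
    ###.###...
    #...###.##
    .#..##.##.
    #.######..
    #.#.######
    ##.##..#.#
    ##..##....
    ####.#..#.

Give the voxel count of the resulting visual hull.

start: 10×10×10 = 1000 voxels
after view 1 [x-axis, 72 of 100 cells solid] → remaining = 720
after view 2 [y-axis, 63 of 100 cells solid] → remaining = 456

remaining voxels: 456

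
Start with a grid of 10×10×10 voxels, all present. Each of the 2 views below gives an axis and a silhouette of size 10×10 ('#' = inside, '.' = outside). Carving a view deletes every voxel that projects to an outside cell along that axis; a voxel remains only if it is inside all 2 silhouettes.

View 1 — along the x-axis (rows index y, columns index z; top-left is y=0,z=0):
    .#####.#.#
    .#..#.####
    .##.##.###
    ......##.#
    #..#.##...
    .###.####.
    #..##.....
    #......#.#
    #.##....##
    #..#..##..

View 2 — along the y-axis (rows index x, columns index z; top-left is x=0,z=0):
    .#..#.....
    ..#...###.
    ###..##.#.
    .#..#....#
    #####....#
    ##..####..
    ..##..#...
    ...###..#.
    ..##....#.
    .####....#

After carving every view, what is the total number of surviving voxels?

|visual hull| = 197

start: 10×10×10 = 1000 voxels
carve view 1 (along x, YZ-mask fill 49/100): 490 voxels remain
carve view 2 (along y, XZ-mask fill 42/100): 197 voxels remain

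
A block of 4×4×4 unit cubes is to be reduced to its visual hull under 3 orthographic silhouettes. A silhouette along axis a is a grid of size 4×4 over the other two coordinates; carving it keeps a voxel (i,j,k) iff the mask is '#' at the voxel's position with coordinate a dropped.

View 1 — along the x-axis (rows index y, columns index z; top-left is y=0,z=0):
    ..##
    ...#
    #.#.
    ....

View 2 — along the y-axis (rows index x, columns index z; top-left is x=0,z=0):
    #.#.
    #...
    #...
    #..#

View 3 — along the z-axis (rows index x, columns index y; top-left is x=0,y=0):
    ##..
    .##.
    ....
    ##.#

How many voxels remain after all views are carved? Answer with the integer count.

|visual hull| = 4

start: 4×4×4 = 64 voxels
after view 1 [x-axis, 5 of 16 cells solid] → remaining = 20
after view 2 [y-axis, 6 of 16 cells solid] → remaining = 8
after view 3 [z-axis, 7 of 16 cells solid] → remaining = 4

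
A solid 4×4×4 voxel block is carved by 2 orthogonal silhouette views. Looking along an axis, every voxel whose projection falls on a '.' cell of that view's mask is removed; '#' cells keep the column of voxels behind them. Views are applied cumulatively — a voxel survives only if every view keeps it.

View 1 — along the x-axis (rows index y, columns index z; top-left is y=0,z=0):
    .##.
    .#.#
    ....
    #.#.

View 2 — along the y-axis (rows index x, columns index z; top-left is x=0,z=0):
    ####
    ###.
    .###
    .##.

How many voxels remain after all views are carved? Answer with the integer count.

full grid |V| = 64
V1 x: intersect with YZ mask (6 set) -- 24 left
V2 y: intersect with XZ mask (12 set) -- 20 left

remaining voxels: 20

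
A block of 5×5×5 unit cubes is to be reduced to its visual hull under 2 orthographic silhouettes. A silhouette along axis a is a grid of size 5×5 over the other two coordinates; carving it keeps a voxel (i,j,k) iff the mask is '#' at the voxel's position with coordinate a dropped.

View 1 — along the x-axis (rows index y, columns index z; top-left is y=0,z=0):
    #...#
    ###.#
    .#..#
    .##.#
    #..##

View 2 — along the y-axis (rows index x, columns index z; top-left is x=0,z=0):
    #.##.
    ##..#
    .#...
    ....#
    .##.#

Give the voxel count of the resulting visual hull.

initial block: 5^3 = 125
V1 x: intersect with YZ mask (14 set) -- 70 left
V2 y: intersect with XZ mask (11 set) -- 35 left

remaining voxels: 35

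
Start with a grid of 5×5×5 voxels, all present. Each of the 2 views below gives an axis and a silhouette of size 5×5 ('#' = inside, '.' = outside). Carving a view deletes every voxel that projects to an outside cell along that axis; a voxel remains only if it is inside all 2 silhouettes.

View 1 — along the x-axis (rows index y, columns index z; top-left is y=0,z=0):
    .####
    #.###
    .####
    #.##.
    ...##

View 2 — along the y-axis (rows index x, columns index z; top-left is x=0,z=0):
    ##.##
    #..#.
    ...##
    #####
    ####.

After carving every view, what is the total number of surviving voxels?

remaining voxels: 59

before carving: 125 voxels (5×5×5)
  1. axis=0 (YZ plane), |mask|=17  ⇒  voxels=85
  2. axis=1 (XZ plane), |mask|=17  ⇒  voxels=59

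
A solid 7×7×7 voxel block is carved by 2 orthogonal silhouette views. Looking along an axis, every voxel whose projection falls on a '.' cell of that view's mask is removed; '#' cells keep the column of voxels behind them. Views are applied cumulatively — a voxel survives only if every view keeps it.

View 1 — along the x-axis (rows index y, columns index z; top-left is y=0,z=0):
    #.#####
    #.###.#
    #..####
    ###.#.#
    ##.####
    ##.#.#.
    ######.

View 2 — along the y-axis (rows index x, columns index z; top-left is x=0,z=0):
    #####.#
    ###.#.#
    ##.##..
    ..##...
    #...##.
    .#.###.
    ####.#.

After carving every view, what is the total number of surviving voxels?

full grid |V| = 343
step 1: project along x, AND mask (37/49) → |grid| = 259
step 2: project along y, AND mask (29/49) → |grid| = 156

|visual hull| = 156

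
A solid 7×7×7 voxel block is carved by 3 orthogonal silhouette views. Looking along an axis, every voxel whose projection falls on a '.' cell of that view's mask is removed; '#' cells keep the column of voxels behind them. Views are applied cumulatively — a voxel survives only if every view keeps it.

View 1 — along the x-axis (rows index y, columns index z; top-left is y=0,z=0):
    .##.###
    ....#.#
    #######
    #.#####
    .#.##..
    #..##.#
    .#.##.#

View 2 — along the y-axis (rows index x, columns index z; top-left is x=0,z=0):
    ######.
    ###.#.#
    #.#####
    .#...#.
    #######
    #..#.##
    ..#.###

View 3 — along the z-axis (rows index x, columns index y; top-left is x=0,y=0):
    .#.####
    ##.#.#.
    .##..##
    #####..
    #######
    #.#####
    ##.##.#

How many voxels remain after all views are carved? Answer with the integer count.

109 voxels

start: 7×7×7 = 343 voxels
V1 x: intersect with YZ mask (31 set) -- 217 left
V2 y: intersect with XZ mask (34 set) -- 149 left
V3 z: intersect with XY mask (36 set) -- 109 left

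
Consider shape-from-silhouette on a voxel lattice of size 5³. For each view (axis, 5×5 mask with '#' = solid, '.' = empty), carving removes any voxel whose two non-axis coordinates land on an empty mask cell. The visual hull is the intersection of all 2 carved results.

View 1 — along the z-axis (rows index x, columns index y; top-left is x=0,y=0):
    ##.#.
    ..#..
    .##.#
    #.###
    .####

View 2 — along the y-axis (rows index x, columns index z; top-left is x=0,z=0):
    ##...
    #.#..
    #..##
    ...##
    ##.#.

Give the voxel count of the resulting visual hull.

remaining voxels: 37

initial block: 5^3 = 125
step 1: project along z, AND mask (15/25) → |grid| = 75
step 2: project along y, AND mask (12/25) → |grid| = 37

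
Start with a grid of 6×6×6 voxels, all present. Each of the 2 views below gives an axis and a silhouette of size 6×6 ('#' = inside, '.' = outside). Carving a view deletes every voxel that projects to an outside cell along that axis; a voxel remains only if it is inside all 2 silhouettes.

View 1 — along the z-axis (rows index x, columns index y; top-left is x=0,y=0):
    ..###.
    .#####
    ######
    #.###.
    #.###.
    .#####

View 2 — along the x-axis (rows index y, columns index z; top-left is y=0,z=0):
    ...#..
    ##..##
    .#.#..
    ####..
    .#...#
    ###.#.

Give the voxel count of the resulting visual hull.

before carving: 216 voxels (6×6×6)
[1] z-view keeps 27 columns → grid now 162
[2] x-view keeps 17 columns → grid now 75

voxel count = 75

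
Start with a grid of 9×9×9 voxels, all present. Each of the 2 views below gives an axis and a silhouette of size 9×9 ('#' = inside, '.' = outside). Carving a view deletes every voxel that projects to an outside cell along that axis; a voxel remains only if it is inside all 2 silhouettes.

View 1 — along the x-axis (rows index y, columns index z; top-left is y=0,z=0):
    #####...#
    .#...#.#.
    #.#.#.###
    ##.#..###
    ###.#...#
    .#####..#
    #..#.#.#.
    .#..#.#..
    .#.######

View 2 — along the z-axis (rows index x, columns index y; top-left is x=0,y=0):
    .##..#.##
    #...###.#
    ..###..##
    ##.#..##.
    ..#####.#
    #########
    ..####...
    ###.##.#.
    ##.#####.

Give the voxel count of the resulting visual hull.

start: 9×9×9 = 729 voxels
V1 x: intersect with YZ mask (46 set) -- 414 left
V2 z: intersect with XY mask (52 set) -- 267 left

|visual hull| = 267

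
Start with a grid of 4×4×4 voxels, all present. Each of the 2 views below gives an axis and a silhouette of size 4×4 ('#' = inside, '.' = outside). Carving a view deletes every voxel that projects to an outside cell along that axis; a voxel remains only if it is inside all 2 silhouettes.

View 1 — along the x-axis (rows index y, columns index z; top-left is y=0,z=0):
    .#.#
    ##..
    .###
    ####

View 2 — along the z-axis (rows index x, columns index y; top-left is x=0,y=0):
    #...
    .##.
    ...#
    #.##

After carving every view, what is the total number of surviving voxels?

full grid |V| = 64
step 1: project along x, AND mask (11/16) → |grid| = 44
step 2: project along z, AND mask (7/16) → |grid| = 20

voxel count = 20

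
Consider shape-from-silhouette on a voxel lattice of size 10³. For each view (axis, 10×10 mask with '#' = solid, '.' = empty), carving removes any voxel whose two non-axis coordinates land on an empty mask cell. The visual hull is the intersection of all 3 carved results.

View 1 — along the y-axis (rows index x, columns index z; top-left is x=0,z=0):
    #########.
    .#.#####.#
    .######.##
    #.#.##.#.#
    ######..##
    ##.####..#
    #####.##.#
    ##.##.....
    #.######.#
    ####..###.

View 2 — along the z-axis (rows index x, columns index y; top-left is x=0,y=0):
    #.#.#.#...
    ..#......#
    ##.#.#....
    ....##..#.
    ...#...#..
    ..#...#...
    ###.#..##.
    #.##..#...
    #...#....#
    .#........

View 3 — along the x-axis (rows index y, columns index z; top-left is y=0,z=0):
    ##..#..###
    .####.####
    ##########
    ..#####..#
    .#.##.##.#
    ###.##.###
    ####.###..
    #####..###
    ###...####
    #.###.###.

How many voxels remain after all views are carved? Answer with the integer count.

full grid |V| = 1000
after view 1 [y-axis, 72 of 100 cells solid] → remaining = 720
after view 2 [z-axis, 31 of 100 cells solid] → remaining = 225
after view 3 [x-axis, 73 of 100 cells solid] → remaining = 169

voxel count = 169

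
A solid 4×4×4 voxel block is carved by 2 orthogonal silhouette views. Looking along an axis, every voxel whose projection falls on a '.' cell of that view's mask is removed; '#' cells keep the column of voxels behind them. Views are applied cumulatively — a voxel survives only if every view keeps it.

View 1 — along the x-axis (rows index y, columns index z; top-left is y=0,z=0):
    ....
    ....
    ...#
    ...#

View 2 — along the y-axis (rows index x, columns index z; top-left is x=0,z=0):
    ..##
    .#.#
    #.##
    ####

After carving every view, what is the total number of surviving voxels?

full grid |V| = 64
  1. axis=0 (YZ plane), |mask|=2  ⇒  voxels=8
  2. axis=1 (XZ plane), |mask|=11  ⇒  voxels=8

8 voxels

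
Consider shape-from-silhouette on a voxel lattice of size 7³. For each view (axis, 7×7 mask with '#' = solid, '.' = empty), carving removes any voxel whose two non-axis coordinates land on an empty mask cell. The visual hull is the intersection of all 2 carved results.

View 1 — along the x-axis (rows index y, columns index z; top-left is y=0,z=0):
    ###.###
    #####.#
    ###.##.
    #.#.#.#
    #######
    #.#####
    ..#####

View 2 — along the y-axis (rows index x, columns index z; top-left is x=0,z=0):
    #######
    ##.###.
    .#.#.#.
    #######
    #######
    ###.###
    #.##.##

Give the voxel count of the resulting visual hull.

before carving: 343 voxels (7×7×7)
  1. axis=0 (YZ plane), |mask|=39  ⇒  voxels=273
  2. axis=1 (XZ plane), |mask|=40  ⇒  voxels=219

remaining voxels: 219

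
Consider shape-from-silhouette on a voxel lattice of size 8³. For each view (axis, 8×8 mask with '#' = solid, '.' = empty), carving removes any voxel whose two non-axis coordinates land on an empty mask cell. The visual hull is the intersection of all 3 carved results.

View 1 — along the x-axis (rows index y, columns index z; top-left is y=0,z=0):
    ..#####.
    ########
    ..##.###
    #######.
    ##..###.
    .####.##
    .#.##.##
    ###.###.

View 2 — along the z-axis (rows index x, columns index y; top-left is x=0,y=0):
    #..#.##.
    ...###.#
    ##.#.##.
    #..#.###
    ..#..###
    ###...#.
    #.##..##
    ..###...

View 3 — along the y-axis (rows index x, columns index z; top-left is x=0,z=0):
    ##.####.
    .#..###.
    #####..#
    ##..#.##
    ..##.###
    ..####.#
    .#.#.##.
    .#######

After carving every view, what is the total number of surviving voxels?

|visual hull| = 136

initial block: 8^3 = 512
[1] x-view keeps 47 columns → grid now 376
[2] z-view keeps 34 columns → grid now 197
[3] y-view keeps 42 columns → grid now 136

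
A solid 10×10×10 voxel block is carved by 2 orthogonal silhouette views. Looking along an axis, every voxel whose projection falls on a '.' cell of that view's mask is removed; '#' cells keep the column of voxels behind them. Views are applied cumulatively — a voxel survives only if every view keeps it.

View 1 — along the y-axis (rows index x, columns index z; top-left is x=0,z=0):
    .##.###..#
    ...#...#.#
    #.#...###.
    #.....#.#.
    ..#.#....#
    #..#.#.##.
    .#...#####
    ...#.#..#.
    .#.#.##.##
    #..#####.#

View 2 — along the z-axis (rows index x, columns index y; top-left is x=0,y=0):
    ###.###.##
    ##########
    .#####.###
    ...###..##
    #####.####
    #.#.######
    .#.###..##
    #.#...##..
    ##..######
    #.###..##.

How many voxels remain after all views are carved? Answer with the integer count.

|visual hull| = 338

full grid |V| = 1000
  1. axis=1 (XZ plane), |mask|=47  ⇒  voxels=470
  2. axis=2 (XY plane), |mask|=72  ⇒  voxels=338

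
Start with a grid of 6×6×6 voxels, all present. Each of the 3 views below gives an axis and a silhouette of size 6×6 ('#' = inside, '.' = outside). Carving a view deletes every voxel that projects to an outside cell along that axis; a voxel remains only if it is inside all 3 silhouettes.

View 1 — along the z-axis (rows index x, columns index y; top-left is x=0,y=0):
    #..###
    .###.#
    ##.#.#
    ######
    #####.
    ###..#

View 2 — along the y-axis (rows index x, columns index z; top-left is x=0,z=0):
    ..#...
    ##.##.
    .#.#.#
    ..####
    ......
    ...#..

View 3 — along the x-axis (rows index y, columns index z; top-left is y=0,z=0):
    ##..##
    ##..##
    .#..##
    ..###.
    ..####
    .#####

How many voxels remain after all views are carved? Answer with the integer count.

full grid |V| = 216
after view 1 [z-axis, 27 of 36 cells solid] → remaining = 162
after view 2 [y-axis, 13 of 36 cells solid] → remaining = 60
after view 3 [x-axis, 23 of 36 cells solid] → remaining = 39

|visual hull| = 39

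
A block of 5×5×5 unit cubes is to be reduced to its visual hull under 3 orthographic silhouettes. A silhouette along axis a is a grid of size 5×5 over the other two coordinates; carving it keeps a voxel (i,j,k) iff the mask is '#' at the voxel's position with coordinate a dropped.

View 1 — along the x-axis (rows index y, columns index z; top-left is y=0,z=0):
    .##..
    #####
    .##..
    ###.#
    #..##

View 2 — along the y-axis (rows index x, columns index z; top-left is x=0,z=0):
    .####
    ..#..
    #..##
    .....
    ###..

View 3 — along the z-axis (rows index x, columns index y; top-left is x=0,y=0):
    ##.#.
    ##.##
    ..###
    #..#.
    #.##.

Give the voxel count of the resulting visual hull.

|visual hull| = 24

full grid |V| = 125
V1 x: intersect with YZ mask (16 set) -- 80 left
V2 y: intersect with XZ mask (11 set) -- 36 left
V3 z: intersect with XY mask (15 set) -- 24 left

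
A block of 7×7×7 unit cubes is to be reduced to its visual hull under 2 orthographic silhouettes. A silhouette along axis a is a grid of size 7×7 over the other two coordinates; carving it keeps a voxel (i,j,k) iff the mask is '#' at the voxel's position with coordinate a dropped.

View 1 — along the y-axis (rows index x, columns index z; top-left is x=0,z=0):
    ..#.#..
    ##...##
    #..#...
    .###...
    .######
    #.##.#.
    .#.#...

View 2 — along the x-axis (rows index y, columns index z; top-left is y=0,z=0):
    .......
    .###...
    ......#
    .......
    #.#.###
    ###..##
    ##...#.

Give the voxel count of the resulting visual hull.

55 voxels

start: 7×7×7 = 343 voxels
carve view 1 (along y, XZ-mask fill 23/49): 161 voxels remain
carve view 2 (along x, YZ-mask fill 17/49): 55 voxels remain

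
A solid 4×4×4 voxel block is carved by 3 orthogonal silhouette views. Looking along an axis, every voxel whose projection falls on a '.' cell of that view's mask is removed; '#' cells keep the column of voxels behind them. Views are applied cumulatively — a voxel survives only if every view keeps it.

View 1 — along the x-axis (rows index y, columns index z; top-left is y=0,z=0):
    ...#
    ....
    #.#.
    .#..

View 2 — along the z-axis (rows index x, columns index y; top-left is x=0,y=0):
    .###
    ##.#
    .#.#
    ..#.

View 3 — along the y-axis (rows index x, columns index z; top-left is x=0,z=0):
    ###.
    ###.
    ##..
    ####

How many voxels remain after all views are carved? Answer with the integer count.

7 voxels

initial block: 4^3 = 64
step 1: project along x, AND mask (4/16) → |grid| = 16
step 2: project along z, AND mask (9/16) → |grid| = 8
step 3: project along y, AND mask (12/16) → |grid| = 7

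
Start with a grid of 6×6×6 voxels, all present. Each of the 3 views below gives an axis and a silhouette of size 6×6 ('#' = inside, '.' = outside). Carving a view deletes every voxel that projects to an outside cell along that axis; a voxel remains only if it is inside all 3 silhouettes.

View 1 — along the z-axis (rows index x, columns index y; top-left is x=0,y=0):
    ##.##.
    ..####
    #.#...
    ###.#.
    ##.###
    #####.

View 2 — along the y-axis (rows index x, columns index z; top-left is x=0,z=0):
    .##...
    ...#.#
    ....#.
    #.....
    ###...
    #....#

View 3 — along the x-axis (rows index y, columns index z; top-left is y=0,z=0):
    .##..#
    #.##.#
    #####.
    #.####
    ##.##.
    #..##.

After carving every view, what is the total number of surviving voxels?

remaining voxels: 30

start: 6×6×6 = 216 voxels
  1. axis=2 (XY plane), |mask|=24  ⇒  voxels=144
  2. axis=1 (XZ plane), |mask|=11  ⇒  voxels=47
  3. axis=0 (YZ plane), |mask|=24  ⇒  voxels=30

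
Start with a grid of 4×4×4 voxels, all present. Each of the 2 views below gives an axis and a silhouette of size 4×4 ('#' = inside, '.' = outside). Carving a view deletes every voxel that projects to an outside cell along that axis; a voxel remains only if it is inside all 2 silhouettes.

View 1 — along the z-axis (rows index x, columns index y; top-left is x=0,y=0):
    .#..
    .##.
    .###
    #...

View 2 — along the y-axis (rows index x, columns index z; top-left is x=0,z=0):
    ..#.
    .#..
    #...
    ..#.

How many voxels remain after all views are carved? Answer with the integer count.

initial block: 4^3 = 64
carve view 1 (along z, XY-mask fill 7/16): 28 voxels remain
carve view 2 (along y, XZ-mask fill 4/16): 7 voxels remain

remaining voxels: 7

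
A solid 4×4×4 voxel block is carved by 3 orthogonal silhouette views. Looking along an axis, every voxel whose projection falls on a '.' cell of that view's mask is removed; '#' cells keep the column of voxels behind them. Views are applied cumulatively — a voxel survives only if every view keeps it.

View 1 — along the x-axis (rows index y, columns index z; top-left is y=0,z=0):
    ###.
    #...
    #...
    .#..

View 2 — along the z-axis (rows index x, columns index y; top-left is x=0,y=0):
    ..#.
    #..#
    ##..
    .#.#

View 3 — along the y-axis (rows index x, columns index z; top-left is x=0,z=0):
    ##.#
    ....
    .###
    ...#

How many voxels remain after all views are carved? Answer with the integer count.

start: 4×4×4 = 64 voxels
V1 x: intersect with YZ mask (6 set) -- 24 left
V2 z: intersect with XY mask (7 set) -- 11 left
V3 y: intersect with XZ mask (7 set) -- 3 left

|visual hull| = 3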